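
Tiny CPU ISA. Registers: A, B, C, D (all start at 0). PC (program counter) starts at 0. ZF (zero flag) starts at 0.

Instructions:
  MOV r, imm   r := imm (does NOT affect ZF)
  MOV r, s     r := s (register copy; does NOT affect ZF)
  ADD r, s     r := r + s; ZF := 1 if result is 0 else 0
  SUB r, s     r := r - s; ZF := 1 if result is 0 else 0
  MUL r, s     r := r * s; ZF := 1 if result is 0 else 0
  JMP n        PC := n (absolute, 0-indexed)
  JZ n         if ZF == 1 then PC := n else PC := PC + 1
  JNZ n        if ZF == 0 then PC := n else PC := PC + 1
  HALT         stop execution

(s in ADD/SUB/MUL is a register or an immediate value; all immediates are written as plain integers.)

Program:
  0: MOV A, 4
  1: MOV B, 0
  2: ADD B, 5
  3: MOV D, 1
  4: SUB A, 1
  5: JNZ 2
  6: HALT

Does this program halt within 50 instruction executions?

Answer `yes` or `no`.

Step 1: PC=0 exec 'MOV A, 4'. After: A=4 B=0 C=0 D=0 ZF=0 PC=1
Step 2: PC=1 exec 'MOV B, 0'. After: A=4 B=0 C=0 D=0 ZF=0 PC=2
Step 3: PC=2 exec 'ADD B, 5'. After: A=4 B=5 C=0 D=0 ZF=0 PC=3
Step 4: PC=3 exec 'MOV D, 1'. After: A=4 B=5 C=0 D=1 ZF=0 PC=4
Step 5: PC=4 exec 'SUB A, 1'. After: A=3 B=5 C=0 D=1 ZF=0 PC=5
Step 6: PC=5 exec 'JNZ 2'. After: A=3 B=5 C=0 D=1 ZF=0 PC=2
Step 7: PC=2 exec 'ADD B, 5'. After: A=3 B=10 C=0 D=1 ZF=0 PC=3
Step 8: PC=3 exec 'MOV D, 1'. After: A=3 B=10 C=0 D=1 ZF=0 PC=4
Step 9: PC=4 exec 'SUB A, 1'. After: A=2 B=10 C=0 D=1 ZF=0 PC=5
Step 10: PC=5 exec 'JNZ 2'. After: A=2 B=10 C=0 D=1 ZF=0 PC=2
Step 11: PC=2 exec 'ADD B, 5'. After: A=2 B=15 C=0 D=1 ZF=0 PC=3
Step 12: PC=3 exec 'MOV D, 1'. After: A=2 B=15 C=0 D=1 ZF=0 PC=4
Step 13: PC=4 exec 'SUB A, 1'. After: A=1 B=15 C=0 D=1 ZF=0 PC=5
Step 14: PC=5 exec 'JNZ 2'. After: A=1 B=15 C=0 D=1 ZF=0 PC=2
Step 15: PC=2 exec 'ADD B, 5'. After: A=1 B=20 C=0 D=1 ZF=0 PC=3
Step 16: PC=3 exec 'MOV D, 1'. After: A=1 B=20 C=0 D=1 ZF=0 PC=4
Step 17: PC=4 exec 'SUB A, 1'. After: A=0 B=20 C=0 D=1 ZF=1 PC=5
Step 18: PC=5 exec 'JNZ 2'. After: A=0 B=20 C=0 D=1 ZF=1 PC=6
Step 19: PC=6 exec 'HALT'. After: A=0 B=20 C=0 D=1 ZF=1 PC=6 HALTED

Answer: yes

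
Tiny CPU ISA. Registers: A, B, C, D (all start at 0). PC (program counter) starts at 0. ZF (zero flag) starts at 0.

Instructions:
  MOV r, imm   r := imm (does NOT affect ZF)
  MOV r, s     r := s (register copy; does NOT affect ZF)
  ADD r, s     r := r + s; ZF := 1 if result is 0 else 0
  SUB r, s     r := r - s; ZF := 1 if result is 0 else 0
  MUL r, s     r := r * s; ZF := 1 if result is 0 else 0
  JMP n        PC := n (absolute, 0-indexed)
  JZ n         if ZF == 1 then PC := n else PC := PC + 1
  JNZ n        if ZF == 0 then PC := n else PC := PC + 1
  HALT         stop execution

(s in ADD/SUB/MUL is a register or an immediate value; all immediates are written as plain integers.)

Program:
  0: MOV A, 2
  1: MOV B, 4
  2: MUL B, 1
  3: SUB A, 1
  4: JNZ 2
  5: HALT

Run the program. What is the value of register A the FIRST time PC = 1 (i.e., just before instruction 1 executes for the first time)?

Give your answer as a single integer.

Step 1: PC=0 exec 'MOV A, 2'. After: A=2 B=0 C=0 D=0 ZF=0 PC=1
First time PC=1: A=2

2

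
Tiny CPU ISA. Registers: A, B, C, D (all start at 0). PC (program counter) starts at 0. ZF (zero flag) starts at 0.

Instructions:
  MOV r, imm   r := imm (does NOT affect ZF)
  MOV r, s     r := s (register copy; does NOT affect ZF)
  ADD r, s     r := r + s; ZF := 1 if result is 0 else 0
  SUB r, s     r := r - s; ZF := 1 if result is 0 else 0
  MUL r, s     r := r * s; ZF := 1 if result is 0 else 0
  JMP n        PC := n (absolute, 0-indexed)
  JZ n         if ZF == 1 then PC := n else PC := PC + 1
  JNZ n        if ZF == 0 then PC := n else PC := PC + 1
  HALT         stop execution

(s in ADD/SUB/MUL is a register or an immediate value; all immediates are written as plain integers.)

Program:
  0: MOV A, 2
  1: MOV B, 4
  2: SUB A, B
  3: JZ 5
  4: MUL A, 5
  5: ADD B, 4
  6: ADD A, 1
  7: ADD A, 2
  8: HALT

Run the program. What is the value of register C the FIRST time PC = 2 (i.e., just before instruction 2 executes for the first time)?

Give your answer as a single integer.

Step 1: PC=0 exec 'MOV A, 2'. After: A=2 B=0 C=0 D=0 ZF=0 PC=1
Step 2: PC=1 exec 'MOV B, 4'. After: A=2 B=4 C=0 D=0 ZF=0 PC=2
First time PC=2: C=0

0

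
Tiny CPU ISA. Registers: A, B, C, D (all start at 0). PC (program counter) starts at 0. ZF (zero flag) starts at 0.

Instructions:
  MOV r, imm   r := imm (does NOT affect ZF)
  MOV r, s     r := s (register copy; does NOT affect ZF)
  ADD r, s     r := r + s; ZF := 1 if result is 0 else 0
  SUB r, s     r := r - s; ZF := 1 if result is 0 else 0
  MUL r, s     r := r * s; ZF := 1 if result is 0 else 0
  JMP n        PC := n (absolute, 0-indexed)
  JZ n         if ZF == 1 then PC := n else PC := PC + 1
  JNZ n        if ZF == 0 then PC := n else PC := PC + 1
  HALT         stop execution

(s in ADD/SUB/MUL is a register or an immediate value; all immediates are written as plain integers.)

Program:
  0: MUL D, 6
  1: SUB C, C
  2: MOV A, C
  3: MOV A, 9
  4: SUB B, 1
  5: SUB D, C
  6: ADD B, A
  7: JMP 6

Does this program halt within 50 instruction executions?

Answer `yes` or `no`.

Answer: no

Derivation:
Step 1: PC=0 exec 'MUL D, 6'. After: A=0 B=0 C=0 D=0 ZF=1 PC=1
Step 2: PC=1 exec 'SUB C, C'. After: A=0 B=0 C=0 D=0 ZF=1 PC=2
Step 3: PC=2 exec 'MOV A, C'. After: A=0 B=0 C=0 D=0 ZF=1 PC=3
Step 4: PC=3 exec 'MOV A, 9'. After: A=9 B=0 C=0 D=0 ZF=1 PC=4
Step 5: PC=4 exec 'SUB B, 1'. After: A=9 B=-1 C=0 D=0 ZF=0 PC=5
Step 6: PC=5 exec 'SUB D, C'. After: A=9 B=-1 C=0 D=0 ZF=1 PC=6
Step 7: PC=6 exec 'ADD B, A'. After: A=9 B=8 C=0 D=0 ZF=0 PC=7
Step 8: PC=7 exec 'JMP 6'. After: A=9 B=8 C=0 D=0 ZF=0 PC=6
Step 9: PC=6 exec 'ADD B, A'. After: A=9 B=17 C=0 D=0 ZF=0 PC=7
Step 10: PC=7 exec 'JMP 6'. After: A=9 B=17 C=0 D=0 ZF=0 PC=6
Step 11: PC=6 exec 'ADD B, A'. After: A=9 B=26 C=0 D=0 ZF=0 PC=7
Step 12: PC=7 exec 'JMP 6'. After: A=9 B=26 C=0 D=0 ZF=0 PC=6
Step 13: PC=6 exec 'ADD B, A'. After: A=9 B=35 C=0 D=0 ZF=0 PC=7
Step 14: PC=7 exec 'JMP 6'. After: A=9 B=35 C=0 D=0 ZF=0 PC=6
Step 15: PC=6 exec 'ADD B, A'. After: A=9 B=44 C=0 D=0 ZF=0 PC=7
After 50 steps: not halted. PC revisits the same instructions with no path to HALT; will never halt.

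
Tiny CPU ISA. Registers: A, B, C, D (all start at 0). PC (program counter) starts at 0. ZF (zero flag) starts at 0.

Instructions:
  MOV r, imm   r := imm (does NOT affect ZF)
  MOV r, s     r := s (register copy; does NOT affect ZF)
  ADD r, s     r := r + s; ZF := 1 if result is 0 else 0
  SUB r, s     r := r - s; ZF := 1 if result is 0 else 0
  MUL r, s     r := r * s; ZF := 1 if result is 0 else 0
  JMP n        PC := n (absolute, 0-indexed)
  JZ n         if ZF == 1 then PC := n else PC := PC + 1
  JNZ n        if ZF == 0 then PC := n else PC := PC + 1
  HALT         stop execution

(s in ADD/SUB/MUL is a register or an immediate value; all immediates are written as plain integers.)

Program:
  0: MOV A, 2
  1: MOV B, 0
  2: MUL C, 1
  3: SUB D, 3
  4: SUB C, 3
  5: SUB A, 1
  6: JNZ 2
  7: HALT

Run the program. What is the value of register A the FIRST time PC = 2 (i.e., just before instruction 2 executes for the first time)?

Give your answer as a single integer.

Step 1: PC=0 exec 'MOV A, 2'. After: A=2 B=0 C=0 D=0 ZF=0 PC=1
Step 2: PC=1 exec 'MOV B, 0'. After: A=2 B=0 C=0 D=0 ZF=0 PC=2
First time PC=2: A=2

2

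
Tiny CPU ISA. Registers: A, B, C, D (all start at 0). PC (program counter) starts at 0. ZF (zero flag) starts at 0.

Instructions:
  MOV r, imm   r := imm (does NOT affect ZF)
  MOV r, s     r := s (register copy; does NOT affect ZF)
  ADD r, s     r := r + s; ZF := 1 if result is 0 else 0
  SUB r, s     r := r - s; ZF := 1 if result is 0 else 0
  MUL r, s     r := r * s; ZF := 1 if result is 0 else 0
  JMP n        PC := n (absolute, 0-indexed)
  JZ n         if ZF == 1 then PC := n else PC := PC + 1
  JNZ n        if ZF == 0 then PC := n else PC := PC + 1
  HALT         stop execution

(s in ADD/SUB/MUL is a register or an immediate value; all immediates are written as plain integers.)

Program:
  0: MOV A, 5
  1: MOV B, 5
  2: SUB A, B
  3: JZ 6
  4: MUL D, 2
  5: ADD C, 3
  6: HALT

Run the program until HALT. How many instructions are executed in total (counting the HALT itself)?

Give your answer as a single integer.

Answer: 5

Derivation:
Step 1: PC=0 exec 'MOV A, 5'. After: A=5 B=0 C=0 D=0 ZF=0 PC=1
Step 2: PC=1 exec 'MOV B, 5'. After: A=5 B=5 C=0 D=0 ZF=0 PC=2
Step 3: PC=2 exec 'SUB A, B'. After: A=0 B=5 C=0 D=0 ZF=1 PC=3
Step 4: PC=3 exec 'JZ 6'. After: A=0 B=5 C=0 D=0 ZF=1 PC=6
Step 5: PC=6 exec 'HALT'. After: A=0 B=5 C=0 D=0 ZF=1 PC=6 HALTED
Total instructions executed: 5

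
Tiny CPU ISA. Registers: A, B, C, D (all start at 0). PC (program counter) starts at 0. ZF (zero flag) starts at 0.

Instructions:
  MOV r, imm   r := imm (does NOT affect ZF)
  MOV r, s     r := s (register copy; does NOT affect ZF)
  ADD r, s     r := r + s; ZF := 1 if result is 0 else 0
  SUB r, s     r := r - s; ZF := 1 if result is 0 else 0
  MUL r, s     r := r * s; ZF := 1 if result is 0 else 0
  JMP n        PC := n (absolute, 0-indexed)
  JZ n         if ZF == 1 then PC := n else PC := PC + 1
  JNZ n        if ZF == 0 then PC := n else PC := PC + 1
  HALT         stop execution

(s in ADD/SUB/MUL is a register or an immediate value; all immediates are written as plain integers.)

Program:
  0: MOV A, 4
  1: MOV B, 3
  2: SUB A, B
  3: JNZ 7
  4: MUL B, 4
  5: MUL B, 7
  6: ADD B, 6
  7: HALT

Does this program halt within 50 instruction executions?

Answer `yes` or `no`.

Answer: yes

Derivation:
Step 1: PC=0 exec 'MOV A, 4'. After: A=4 B=0 C=0 D=0 ZF=0 PC=1
Step 2: PC=1 exec 'MOV B, 3'. After: A=4 B=3 C=0 D=0 ZF=0 PC=2
Step 3: PC=2 exec 'SUB A, B'. After: A=1 B=3 C=0 D=0 ZF=0 PC=3
Step 4: PC=3 exec 'JNZ 7'. After: A=1 B=3 C=0 D=0 ZF=0 PC=7
Step 5: PC=7 exec 'HALT'. After: A=1 B=3 C=0 D=0 ZF=0 PC=7 HALTED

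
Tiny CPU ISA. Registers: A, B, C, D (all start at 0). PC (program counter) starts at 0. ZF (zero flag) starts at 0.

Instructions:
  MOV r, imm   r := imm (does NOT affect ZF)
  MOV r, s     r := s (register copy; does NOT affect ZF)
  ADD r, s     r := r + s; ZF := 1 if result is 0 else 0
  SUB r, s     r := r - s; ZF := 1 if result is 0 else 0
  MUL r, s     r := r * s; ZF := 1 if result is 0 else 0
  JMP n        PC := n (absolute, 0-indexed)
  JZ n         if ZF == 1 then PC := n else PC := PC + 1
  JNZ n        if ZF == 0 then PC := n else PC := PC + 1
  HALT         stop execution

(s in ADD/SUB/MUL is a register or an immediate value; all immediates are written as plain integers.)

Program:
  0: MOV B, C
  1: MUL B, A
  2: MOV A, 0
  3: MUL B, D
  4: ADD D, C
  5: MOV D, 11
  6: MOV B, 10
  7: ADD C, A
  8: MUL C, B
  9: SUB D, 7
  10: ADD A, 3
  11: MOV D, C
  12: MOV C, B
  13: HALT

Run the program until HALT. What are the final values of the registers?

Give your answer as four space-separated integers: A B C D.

Step 1: PC=0 exec 'MOV B, C'. After: A=0 B=0 C=0 D=0 ZF=0 PC=1
Step 2: PC=1 exec 'MUL B, A'. After: A=0 B=0 C=0 D=0 ZF=1 PC=2
Step 3: PC=2 exec 'MOV A, 0'. After: A=0 B=0 C=0 D=0 ZF=1 PC=3
Step 4: PC=3 exec 'MUL B, D'. After: A=0 B=0 C=0 D=0 ZF=1 PC=4
Step 5: PC=4 exec 'ADD D, C'. After: A=0 B=0 C=0 D=0 ZF=1 PC=5
Step 6: PC=5 exec 'MOV D, 11'. After: A=0 B=0 C=0 D=11 ZF=1 PC=6
Step 7: PC=6 exec 'MOV B, 10'. After: A=0 B=10 C=0 D=11 ZF=1 PC=7
Step 8: PC=7 exec 'ADD C, A'. After: A=0 B=10 C=0 D=11 ZF=1 PC=8
Step 9: PC=8 exec 'MUL C, B'. After: A=0 B=10 C=0 D=11 ZF=1 PC=9
Step 10: PC=9 exec 'SUB D, 7'. After: A=0 B=10 C=0 D=4 ZF=0 PC=10
Step 11: PC=10 exec 'ADD A, 3'. After: A=3 B=10 C=0 D=4 ZF=0 PC=11
Step 12: PC=11 exec 'MOV D, C'. After: A=3 B=10 C=0 D=0 ZF=0 PC=12
Step 13: PC=12 exec 'MOV C, B'. After: A=3 B=10 C=10 D=0 ZF=0 PC=13
Step 14: PC=13 exec 'HALT'. After: A=3 B=10 C=10 D=0 ZF=0 PC=13 HALTED

Answer: 3 10 10 0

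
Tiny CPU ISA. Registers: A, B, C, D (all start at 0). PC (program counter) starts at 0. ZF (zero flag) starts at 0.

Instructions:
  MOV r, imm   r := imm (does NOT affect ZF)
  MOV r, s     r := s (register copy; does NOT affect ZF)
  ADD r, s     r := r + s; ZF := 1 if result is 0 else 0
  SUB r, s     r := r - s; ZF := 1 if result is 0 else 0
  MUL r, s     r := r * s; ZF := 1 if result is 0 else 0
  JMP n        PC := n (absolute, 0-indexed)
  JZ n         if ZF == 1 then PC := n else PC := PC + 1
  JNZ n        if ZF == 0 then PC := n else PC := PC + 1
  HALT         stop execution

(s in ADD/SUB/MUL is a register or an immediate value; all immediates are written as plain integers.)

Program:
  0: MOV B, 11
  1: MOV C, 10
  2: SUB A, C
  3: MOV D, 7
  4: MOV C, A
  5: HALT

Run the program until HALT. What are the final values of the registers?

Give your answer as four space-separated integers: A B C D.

Answer: -10 11 -10 7

Derivation:
Step 1: PC=0 exec 'MOV B, 11'. After: A=0 B=11 C=0 D=0 ZF=0 PC=1
Step 2: PC=1 exec 'MOV C, 10'. After: A=0 B=11 C=10 D=0 ZF=0 PC=2
Step 3: PC=2 exec 'SUB A, C'. After: A=-10 B=11 C=10 D=0 ZF=0 PC=3
Step 4: PC=3 exec 'MOV D, 7'. After: A=-10 B=11 C=10 D=7 ZF=0 PC=4
Step 5: PC=4 exec 'MOV C, A'. After: A=-10 B=11 C=-10 D=7 ZF=0 PC=5
Step 6: PC=5 exec 'HALT'. After: A=-10 B=11 C=-10 D=7 ZF=0 PC=5 HALTED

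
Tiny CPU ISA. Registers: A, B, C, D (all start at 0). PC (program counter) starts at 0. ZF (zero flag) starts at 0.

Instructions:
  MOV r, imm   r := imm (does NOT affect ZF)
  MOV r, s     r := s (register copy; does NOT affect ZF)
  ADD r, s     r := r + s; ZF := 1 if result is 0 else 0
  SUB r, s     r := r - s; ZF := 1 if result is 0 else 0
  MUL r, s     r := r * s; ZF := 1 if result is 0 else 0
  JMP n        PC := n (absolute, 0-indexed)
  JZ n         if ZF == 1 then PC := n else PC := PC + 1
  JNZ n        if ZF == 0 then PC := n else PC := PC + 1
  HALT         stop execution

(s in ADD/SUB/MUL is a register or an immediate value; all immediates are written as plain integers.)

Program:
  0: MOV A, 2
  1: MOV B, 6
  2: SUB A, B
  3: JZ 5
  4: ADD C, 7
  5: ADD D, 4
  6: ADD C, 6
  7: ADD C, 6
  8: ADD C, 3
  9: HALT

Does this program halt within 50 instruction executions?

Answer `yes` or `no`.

Answer: yes

Derivation:
Step 1: PC=0 exec 'MOV A, 2'. After: A=2 B=0 C=0 D=0 ZF=0 PC=1
Step 2: PC=1 exec 'MOV B, 6'. After: A=2 B=6 C=0 D=0 ZF=0 PC=2
Step 3: PC=2 exec 'SUB A, B'. After: A=-4 B=6 C=0 D=0 ZF=0 PC=3
Step 4: PC=3 exec 'JZ 5'. After: A=-4 B=6 C=0 D=0 ZF=0 PC=4
Step 5: PC=4 exec 'ADD C, 7'. After: A=-4 B=6 C=7 D=0 ZF=0 PC=5
Step 6: PC=5 exec 'ADD D, 4'. After: A=-4 B=6 C=7 D=4 ZF=0 PC=6
Step 7: PC=6 exec 'ADD C, 6'. After: A=-4 B=6 C=13 D=4 ZF=0 PC=7
Step 8: PC=7 exec 'ADD C, 6'. After: A=-4 B=6 C=19 D=4 ZF=0 PC=8
Step 9: PC=8 exec 'ADD C, 3'. After: A=-4 B=6 C=22 D=4 ZF=0 PC=9
Step 10: PC=9 exec 'HALT'. After: A=-4 B=6 C=22 D=4 ZF=0 PC=9 HALTED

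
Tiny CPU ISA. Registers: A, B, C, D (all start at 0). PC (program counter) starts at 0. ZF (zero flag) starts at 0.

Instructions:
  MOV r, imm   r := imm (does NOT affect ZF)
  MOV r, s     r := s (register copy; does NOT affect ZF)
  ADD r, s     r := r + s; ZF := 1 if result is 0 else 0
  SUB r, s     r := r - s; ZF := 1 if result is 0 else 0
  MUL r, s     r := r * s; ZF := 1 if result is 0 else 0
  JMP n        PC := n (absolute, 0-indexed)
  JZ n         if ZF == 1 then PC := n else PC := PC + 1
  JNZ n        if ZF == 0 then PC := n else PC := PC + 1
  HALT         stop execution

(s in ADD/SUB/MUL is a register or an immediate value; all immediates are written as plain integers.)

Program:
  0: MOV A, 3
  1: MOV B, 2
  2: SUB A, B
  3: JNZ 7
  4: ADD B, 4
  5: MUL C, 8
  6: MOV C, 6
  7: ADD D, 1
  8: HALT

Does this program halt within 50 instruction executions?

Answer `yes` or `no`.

Step 1: PC=0 exec 'MOV A, 3'. After: A=3 B=0 C=0 D=0 ZF=0 PC=1
Step 2: PC=1 exec 'MOV B, 2'. After: A=3 B=2 C=0 D=0 ZF=0 PC=2
Step 3: PC=2 exec 'SUB A, B'. After: A=1 B=2 C=0 D=0 ZF=0 PC=3
Step 4: PC=3 exec 'JNZ 7'. After: A=1 B=2 C=0 D=0 ZF=0 PC=7
Step 5: PC=7 exec 'ADD D, 1'. After: A=1 B=2 C=0 D=1 ZF=0 PC=8
Step 6: PC=8 exec 'HALT'. After: A=1 B=2 C=0 D=1 ZF=0 PC=8 HALTED

Answer: yes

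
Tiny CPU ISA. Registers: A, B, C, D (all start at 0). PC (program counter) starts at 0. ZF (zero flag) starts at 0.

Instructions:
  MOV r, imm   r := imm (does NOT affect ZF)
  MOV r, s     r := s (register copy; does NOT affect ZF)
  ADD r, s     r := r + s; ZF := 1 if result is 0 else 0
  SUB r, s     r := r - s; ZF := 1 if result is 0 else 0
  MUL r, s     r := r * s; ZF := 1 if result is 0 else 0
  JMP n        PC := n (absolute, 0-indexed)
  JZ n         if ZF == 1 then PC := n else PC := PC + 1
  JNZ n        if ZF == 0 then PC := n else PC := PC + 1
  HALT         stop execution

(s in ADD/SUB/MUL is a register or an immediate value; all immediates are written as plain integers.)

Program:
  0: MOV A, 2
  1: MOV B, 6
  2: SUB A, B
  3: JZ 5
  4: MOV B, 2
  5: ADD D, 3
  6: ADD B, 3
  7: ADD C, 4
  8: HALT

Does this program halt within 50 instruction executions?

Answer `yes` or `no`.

Answer: yes

Derivation:
Step 1: PC=0 exec 'MOV A, 2'. After: A=2 B=0 C=0 D=0 ZF=0 PC=1
Step 2: PC=1 exec 'MOV B, 6'. After: A=2 B=6 C=0 D=0 ZF=0 PC=2
Step 3: PC=2 exec 'SUB A, B'. After: A=-4 B=6 C=0 D=0 ZF=0 PC=3
Step 4: PC=3 exec 'JZ 5'. After: A=-4 B=6 C=0 D=0 ZF=0 PC=4
Step 5: PC=4 exec 'MOV B, 2'. After: A=-4 B=2 C=0 D=0 ZF=0 PC=5
Step 6: PC=5 exec 'ADD D, 3'. After: A=-4 B=2 C=0 D=3 ZF=0 PC=6
Step 7: PC=6 exec 'ADD B, 3'. After: A=-4 B=5 C=0 D=3 ZF=0 PC=7
Step 8: PC=7 exec 'ADD C, 4'. After: A=-4 B=5 C=4 D=3 ZF=0 PC=8
Step 9: PC=8 exec 'HALT'. After: A=-4 B=5 C=4 D=3 ZF=0 PC=8 HALTED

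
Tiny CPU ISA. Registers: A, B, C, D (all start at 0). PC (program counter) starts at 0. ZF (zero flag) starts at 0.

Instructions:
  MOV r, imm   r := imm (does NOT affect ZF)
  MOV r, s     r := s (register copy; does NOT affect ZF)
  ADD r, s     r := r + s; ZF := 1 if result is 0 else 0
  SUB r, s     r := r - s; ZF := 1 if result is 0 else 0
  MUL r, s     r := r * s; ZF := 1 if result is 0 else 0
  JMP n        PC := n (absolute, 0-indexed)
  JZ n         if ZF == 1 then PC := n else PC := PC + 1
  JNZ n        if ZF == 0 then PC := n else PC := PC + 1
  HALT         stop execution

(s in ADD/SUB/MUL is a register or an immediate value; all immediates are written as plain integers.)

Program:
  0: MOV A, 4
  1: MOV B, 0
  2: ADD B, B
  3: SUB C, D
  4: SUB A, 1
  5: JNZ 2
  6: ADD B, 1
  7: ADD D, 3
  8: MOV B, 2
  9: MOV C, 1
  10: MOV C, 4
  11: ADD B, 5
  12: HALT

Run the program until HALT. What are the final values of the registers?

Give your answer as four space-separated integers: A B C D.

Step 1: PC=0 exec 'MOV A, 4'. After: A=4 B=0 C=0 D=0 ZF=0 PC=1
Step 2: PC=1 exec 'MOV B, 0'. After: A=4 B=0 C=0 D=0 ZF=0 PC=2
Step 3: PC=2 exec 'ADD B, B'. After: A=4 B=0 C=0 D=0 ZF=1 PC=3
Step 4: PC=3 exec 'SUB C, D'. After: A=4 B=0 C=0 D=0 ZF=1 PC=4
Step 5: PC=4 exec 'SUB A, 1'. After: A=3 B=0 C=0 D=0 ZF=0 PC=5
Step 6: PC=5 exec 'JNZ 2'. After: A=3 B=0 C=0 D=0 ZF=0 PC=2
Step 7: PC=2 exec 'ADD B, B'. After: A=3 B=0 C=0 D=0 ZF=1 PC=3
Step 8: PC=3 exec 'SUB C, D'. After: A=3 B=0 C=0 D=0 ZF=1 PC=4
Step 9: PC=4 exec 'SUB A, 1'. After: A=2 B=0 C=0 D=0 ZF=0 PC=5
Step 10: PC=5 exec 'JNZ 2'. After: A=2 B=0 C=0 D=0 ZF=0 PC=2
Step 11: PC=2 exec 'ADD B, B'. After: A=2 B=0 C=0 D=0 ZF=1 PC=3
Step 12: PC=3 exec 'SUB C, D'. After: A=2 B=0 C=0 D=0 ZF=1 PC=4
Step 13: PC=4 exec 'SUB A, 1'. After: A=1 B=0 C=0 D=0 ZF=0 PC=5
Step 14: PC=5 exec 'JNZ 2'. After: A=1 B=0 C=0 D=0 ZF=0 PC=2
Step 15: PC=2 exec 'ADD B, B'. After: A=1 B=0 C=0 D=0 ZF=1 PC=3
Step 16: PC=3 exec 'SUB C, D'. After: A=1 B=0 C=0 D=0 ZF=1 PC=4
Step 17: PC=4 exec 'SUB A, 1'. After: A=0 B=0 C=0 D=0 ZF=1 PC=5
Step 18: PC=5 exec 'JNZ 2'. After: A=0 B=0 C=0 D=0 ZF=1 PC=6
Step 19: PC=6 exec 'ADD B, 1'. After: A=0 B=1 C=0 D=0 ZF=0 PC=7
Step 20: PC=7 exec 'ADD D, 3'. After: A=0 B=1 C=0 D=3 ZF=0 PC=8
Step 21: PC=8 exec 'MOV B, 2'. After: A=0 B=2 C=0 D=3 ZF=0 PC=9
Step 22: PC=9 exec 'MOV C, 1'. After: A=0 B=2 C=1 D=3 ZF=0 PC=10
Step 23: PC=10 exec 'MOV C, 4'. After: A=0 B=2 C=4 D=3 ZF=0 PC=11
Step 24: PC=11 exec 'ADD B, 5'. After: A=0 B=7 C=4 D=3 ZF=0 PC=12
Step 25: PC=12 exec 'HALT'. After: A=0 B=7 C=4 D=3 ZF=0 PC=12 HALTED

Answer: 0 7 4 3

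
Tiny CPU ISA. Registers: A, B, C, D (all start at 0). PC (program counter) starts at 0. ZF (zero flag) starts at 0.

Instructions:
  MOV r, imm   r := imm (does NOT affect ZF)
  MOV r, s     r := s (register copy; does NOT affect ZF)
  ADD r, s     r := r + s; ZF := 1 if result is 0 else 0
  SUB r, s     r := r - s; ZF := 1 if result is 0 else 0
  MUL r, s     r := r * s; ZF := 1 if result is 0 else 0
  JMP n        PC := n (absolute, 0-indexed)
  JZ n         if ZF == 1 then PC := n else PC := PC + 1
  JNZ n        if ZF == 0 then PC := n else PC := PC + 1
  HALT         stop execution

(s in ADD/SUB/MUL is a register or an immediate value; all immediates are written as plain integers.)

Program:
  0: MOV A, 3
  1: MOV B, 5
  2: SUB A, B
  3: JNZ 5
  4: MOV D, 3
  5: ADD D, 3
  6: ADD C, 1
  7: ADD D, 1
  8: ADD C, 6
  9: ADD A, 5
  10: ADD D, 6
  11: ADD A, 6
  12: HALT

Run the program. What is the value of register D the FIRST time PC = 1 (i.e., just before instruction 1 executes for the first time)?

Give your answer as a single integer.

Step 1: PC=0 exec 'MOV A, 3'. After: A=3 B=0 C=0 D=0 ZF=0 PC=1
First time PC=1: D=0

0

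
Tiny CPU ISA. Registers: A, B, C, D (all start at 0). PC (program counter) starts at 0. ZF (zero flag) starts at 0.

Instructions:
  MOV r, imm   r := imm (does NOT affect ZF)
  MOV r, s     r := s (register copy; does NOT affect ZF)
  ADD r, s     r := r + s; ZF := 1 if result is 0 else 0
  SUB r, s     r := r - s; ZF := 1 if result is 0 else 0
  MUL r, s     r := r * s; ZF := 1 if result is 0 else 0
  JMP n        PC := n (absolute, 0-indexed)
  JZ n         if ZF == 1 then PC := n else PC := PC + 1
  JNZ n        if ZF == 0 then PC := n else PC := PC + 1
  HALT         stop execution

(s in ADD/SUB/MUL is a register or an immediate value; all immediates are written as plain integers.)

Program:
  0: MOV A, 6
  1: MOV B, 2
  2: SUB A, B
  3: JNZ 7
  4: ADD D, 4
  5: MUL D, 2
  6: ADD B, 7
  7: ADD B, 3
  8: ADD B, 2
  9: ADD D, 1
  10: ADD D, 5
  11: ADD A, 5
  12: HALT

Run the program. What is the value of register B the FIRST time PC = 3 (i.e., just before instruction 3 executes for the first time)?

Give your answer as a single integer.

Step 1: PC=0 exec 'MOV A, 6'. After: A=6 B=0 C=0 D=0 ZF=0 PC=1
Step 2: PC=1 exec 'MOV B, 2'. After: A=6 B=2 C=0 D=0 ZF=0 PC=2
Step 3: PC=2 exec 'SUB A, B'. After: A=4 B=2 C=0 D=0 ZF=0 PC=3
First time PC=3: B=2

2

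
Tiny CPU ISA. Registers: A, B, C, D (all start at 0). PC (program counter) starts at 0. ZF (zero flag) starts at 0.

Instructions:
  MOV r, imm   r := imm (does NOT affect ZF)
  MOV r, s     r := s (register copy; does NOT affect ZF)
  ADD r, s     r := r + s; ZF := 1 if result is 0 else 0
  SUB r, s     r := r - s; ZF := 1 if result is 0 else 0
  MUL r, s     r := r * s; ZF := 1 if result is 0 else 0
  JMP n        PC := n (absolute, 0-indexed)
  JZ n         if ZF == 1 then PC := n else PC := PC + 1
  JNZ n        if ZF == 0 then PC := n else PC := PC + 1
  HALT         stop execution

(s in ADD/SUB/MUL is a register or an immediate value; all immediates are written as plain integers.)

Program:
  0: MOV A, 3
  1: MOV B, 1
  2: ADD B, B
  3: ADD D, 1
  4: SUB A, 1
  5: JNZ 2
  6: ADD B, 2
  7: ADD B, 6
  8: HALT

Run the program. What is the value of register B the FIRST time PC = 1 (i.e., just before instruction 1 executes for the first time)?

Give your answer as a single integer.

Step 1: PC=0 exec 'MOV A, 3'. After: A=3 B=0 C=0 D=0 ZF=0 PC=1
First time PC=1: B=0

0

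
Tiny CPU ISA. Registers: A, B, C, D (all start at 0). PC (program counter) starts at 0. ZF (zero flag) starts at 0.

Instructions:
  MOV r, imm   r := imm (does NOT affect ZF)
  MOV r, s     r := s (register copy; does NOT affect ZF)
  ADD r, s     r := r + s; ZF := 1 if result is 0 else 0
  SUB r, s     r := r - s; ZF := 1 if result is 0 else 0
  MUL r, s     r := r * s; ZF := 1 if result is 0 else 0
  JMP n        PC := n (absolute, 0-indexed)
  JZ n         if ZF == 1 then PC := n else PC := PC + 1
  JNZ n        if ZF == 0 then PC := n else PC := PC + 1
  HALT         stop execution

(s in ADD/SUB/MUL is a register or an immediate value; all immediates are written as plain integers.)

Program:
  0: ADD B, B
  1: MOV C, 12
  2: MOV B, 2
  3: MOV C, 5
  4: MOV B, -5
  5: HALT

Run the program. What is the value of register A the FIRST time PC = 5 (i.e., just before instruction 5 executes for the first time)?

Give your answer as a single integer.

Step 1: PC=0 exec 'ADD B, B'. After: A=0 B=0 C=0 D=0 ZF=1 PC=1
Step 2: PC=1 exec 'MOV C, 12'. After: A=0 B=0 C=12 D=0 ZF=1 PC=2
Step 3: PC=2 exec 'MOV B, 2'. After: A=0 B=2 C=12 D=0 ZF=1 PC=3
Step 4: PC=3 exec 'MOV C, 5'. After: A=0 B=2 C=5 D=0 ZF=1 PC=4
Step 5: PC=4 exec 'MOV B, -5'. After: A=0 B=-5 C=5 D=0 ZF=1 PC=5
First time PC=5: A=0

0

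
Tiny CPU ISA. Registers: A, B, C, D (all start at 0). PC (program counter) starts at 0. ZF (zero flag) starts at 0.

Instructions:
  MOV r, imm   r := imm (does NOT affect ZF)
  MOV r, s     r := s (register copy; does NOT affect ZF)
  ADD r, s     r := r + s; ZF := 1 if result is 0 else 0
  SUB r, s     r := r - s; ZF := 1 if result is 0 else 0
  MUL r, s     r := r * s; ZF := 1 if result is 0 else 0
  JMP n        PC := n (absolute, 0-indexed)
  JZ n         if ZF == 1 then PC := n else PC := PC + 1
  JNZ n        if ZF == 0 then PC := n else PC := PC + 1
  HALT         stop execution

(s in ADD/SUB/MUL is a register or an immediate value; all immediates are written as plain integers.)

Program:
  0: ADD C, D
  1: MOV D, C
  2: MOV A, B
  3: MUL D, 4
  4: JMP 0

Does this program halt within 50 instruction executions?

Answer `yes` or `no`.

Answer: no

Derivation:
Step 1: PC=0 exec 'ADD C, D'. After: A=0 B=0 C=0 D=0 ZF=1 PC=1
Step 2: PC=1 exec 'MOV D, C'. After: A=0 B=0 C=0 D=0 ZF=1 PC=2
Step 3: PC=2 exec 'MOV A, B'. After: A=0 B=0 C=0 D=0 ZF=1 PC=3
Step 4: PC=3 exec 'MUL D, 4'. After: A=0 B=0 C=0 D=0 ZF=1 PC=4
Step 5: PC=4 exec 'JMP 0'. After: A=0 B=0 C=0 D=0 ZF=1 PC=0
Step 6: PC=0 exec 'ADD C, D'. After: A=0 B=0 C=0 D=0 ZF=1 PC=1
State after step 6 equals state after step 1: the program is in a cycle of length 5 and will never halt.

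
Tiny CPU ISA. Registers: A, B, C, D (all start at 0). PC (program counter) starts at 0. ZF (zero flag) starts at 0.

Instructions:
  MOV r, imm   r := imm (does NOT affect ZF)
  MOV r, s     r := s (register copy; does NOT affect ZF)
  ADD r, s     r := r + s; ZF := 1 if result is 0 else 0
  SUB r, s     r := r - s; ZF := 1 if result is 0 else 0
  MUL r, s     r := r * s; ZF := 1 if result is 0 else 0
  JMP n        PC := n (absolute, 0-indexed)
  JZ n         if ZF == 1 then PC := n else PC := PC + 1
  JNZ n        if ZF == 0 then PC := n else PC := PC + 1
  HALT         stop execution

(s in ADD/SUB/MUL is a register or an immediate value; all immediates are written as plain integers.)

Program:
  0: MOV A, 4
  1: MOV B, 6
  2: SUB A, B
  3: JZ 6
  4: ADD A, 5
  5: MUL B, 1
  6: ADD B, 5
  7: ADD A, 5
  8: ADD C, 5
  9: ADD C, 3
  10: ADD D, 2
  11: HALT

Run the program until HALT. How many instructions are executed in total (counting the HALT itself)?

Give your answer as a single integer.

Step 1: PC=0 exec 'MOV A, 4'. After: A=4 B=0 C=0 D=0 ZF=0 PC=1
Step 2: PC=1 exec 'MOV B, 6'. After: A=4 B=6 C=0 D=0 ZF=0 PC=2
Step 3: PC=2 exec 'SUB A, B'. After: A=-2 B=6 C=0 D=0 ZF=0 PC=3
Step 4: PC=3 exec 'JZ 6'. After: A=-2 B=6 C=0 D=0 ZF=0 PC=4
Step 5: PC=4 exec 'ADD A, 5'. After: A=3 B=6 C=0 D=0 ZF=0 PC=5
Step 6: PC=5 exec 'MUL B, 1'. After: A=3 B=6 C=0 D=0 ZF=0 PC=6
Step 7: PC=6 exec 'ADD B, 5'. After: A=3 B=11 C=0 D=0 ZF=0 PC=7
Step 8: PC=7 exec 'ADD A, 5'. After: A=8 B=11 C=0 D=0 ZF=0 PC=8
Step 9: PC=8 exec 'ADD C, 5'. After: A=8 B=11 C=5 D=0 ZF=0 PC=9
Step 10: PC=9 exec 'ADD C, 3'. After: A=8 B=11 C=8 D=0 ZF=0 PC=10
Step 11: PC=10 exec 'ADD D, 2'. After: A=8 B=11 C=8 D=2 ZF=0 PC=11
Step 12: PC=11 exec 'HALT'. After: A=8 B=11 C=8 D=2 ZF=0 PC=11 HALTED
Total instructions executed: 12

Answer: 12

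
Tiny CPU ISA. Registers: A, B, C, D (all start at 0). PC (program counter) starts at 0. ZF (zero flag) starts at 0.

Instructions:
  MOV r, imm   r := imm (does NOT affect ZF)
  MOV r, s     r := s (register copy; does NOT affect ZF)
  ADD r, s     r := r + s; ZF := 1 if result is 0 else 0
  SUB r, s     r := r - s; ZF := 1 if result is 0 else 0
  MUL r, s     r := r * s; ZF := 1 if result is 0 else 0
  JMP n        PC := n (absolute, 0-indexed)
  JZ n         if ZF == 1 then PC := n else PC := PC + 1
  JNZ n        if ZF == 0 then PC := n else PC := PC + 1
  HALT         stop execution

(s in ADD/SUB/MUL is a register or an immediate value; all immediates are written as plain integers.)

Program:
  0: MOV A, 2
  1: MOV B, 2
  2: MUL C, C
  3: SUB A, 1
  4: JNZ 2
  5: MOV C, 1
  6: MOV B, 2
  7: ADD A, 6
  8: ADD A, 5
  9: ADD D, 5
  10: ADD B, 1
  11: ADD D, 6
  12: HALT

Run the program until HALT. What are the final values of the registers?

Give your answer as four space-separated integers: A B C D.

Answer: 11 3 1 11

Derivation:
Step 1: PC=0 exec 'MOV A, 2'. After: A=2 B=0 C=0 D=0 ZF=0 PC=1
Step 2: PC=1 exec 'MOV B, 2'. After: A=2 B=2 C=0 D=0 ZF=0 PC=2
Step 3: PC=2 exec 'MUL C, C'. After: A=2 B=2 C=0 D=0 ZF=1 PC=3
Step 4: PC=3 exec 'SUB A, 1'. After: A=1 B=2 C=0 D=0 ZF=0 PC=4
Step 5: PC=4 exec 'JNZ 2'. After: A=1 B=2 C=0 D=0 ZF=0 PC=2
Step 6: PC=2 exec 'MUL C, C'. After: A=1 B=2 C=0 D=0 ZF=1 PC=3
Step 7: PC=3 exec 'SUB A, 1'. After: A=0 B=2 C=0 D=0 ZF=1 PC=4
Step 8: PC=4 exec 'JNZ 2'. After: A=0 B=2 C=0 D=0 ZF=1 PC=5
Step 9: PC=5 exec 'MOV C, 1'. After: A=0 B=2 C=1 D=0 ZF=1 PC=6
Step 10: PC=6 exec 'MOV B, 2'. After: A=0 B=2 C=1 D=0 ZF=1 PC=7
Step 11: PC=7 exec 'ADD A, 6'. After: A=6 B=2 C=1 D=0 ZF=0 PC=8
Step 12: PC=8 exec 'ADD A, 5'. After: A=11 B=2 C=1 D=0 ZF=0 PC=9
Step 13: PC=9 exec 'ADD D, 5'. After: A=11 B=2 C=1 D=5 ZF=0 PC=10
Step 14: PC=10 exec 'ADD B, 1'. After: A=11 B=3 C=1 D=5 ZF=0 PC=11
Step 15: PC=11 exec 'ADD D, 6'. After: A=11 B=3 C=1 D=11 ZF=0 PC=12
Step 16: PC=12 exec 'HALT'. After: A=11 B=3 C=1 D=11 ZF=0 PC=12 HALTED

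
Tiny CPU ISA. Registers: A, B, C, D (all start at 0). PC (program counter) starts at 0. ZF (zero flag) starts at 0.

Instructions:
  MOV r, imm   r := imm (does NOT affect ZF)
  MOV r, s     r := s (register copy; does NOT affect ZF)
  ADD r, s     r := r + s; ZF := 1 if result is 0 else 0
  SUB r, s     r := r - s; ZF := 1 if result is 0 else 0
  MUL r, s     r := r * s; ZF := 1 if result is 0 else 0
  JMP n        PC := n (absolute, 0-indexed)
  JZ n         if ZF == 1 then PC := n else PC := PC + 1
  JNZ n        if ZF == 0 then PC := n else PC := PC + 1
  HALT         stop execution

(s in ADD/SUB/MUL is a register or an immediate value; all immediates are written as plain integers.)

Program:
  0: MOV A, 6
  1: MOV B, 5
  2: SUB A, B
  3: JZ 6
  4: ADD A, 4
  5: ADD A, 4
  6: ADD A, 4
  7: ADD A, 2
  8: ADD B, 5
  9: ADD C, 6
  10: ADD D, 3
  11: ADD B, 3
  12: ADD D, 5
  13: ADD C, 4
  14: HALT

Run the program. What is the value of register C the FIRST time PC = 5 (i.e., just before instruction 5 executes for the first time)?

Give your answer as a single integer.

Step 1: PC=0 exec 'MOV A, 6'. After: A=6 B=0 C=0 D=0 ZF=0 PC=1
Step 2: PC=1 exec 'MOV B, 5'. After: A=6 B=5 C=0 D=0 ZF=0 PC=2
Step 3: PC=2 exec 'SUB A, B'. After: A=1 B=5 C=0 D=0 ZF=0 PC=3
Step 4: PC=3 exec 'JZ 6'. After: A=1 B=5 C=0 D=0 ZF=0 PC=4
Step 5: PC=4 exec 'ADD A, 4'. After: A=5 B=5 C=0 D=0 ZF=0 PC=5
First time PC=5: C=0

0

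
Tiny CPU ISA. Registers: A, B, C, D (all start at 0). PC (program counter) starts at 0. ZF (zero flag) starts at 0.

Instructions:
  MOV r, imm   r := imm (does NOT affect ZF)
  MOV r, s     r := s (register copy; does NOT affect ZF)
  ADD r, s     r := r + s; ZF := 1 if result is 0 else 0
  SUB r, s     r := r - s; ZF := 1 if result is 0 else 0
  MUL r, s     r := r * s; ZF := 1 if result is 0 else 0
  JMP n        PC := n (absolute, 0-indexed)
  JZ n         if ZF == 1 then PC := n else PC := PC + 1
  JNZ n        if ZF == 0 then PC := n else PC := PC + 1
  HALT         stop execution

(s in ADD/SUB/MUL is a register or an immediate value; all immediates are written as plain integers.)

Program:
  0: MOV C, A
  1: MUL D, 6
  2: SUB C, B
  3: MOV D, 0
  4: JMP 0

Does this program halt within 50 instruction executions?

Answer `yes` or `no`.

Step 1: PC=0 exec 'MOV C, A'. After: A=0 B=0 C=0 D=0 ZF=0 PC=1
Step 2: PC=1 exec 'MUL D, 6'. After: A=0 B=0 C=0 D=0 ZF=1 PC=2
Step 3: PC=2 exec 'SUB C, B'. After: A=0 B=0 C=0 D=0 ZF=1 PC=3
Step 4: PC=3 exec 'MOV D, 0'. After: A=0 B=0 C=0 D=0 ZF=1 PC=4
Step 5: PC=4 exec 'JMP 0'. After: A=0 B=0 C=0 D=0 ZF=1 PC=0
Step 6: PC=0 exec 'MOV C, A'. After: A=0 B=0 C=0 D=0 ZF=1 PC=1
Step 7: PC=1 exec 'MUL D, 6'. After: A=0 B=0 C=0 D=0 ZF=1 PC=2
State after step 7 equals state after step 2: the program is in a cycle of length 5 and will never halt.

Answer: no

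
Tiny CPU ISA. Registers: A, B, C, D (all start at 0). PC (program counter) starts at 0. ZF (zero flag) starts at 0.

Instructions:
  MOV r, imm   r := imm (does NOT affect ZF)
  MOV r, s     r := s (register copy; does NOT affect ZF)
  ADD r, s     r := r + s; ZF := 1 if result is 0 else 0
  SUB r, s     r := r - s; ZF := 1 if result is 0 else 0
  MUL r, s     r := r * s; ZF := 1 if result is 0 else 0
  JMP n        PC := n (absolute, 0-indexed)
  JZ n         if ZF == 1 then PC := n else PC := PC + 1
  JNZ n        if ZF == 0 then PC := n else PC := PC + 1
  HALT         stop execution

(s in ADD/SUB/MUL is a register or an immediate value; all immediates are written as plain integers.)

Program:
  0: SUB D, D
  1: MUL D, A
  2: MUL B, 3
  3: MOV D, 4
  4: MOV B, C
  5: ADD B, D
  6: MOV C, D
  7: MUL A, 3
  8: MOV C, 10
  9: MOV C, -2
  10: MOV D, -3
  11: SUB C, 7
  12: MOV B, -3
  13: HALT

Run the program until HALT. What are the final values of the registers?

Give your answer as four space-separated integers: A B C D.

Answer: 0 -3 -9 -3

Derivation:
Step 1: PC=0 exec 'SUB D, D'. After: A=0 B=0 C=0 D=0 ZF=1 PC=1
Step 2: PC=1 exec 'MUL D, A'. After: A=0 B=0 C=0 D=0 ZF=1 PC=2
Step 3: PC=2 exec 'MUL B, 3'. After: A=0 B=0 C=0 D=0 ZF=1 PC=3
Step 4: PC=3 exec 'MOV D, 4'. After: A=0 B=0 C=0 D=4 ZF=1 PC=4
Step 5: PC=4 exec 'MOV B, C'. After: A=0 B=0 C=0 D=4 ZF=1 PC=5
Step 6: PC=5 exec 'ADD B, D'. After: A=0 B=4 C=0 D=4 ZF=0 PC=6
Step 7: PC=6 exec 'MOV C, D'. After: A=0 B=4 C=4 D=4 ZF=0 PC=7
Step 8: PC=7 exec 'MUL A, 3'. After: A=0 B=4 C=4 D=4 ZF=1 PC=8
Step 9: PC=8 exec 'MOV C, 10'. After: A=0 B=4 C=10 D=4 ZF=1 PC=9
Step 10: PC=9 exec 'MOV C, -2'. After: A=0 B=4 C=-2 D=4 ZF=1 PC=10
Step 11: PC=10 exec 'MOV D, -3'. After: A=0 B=4 C=-2 D=-3 ZF=1 PC=11
Step 12: PC=11 exec 'SUB C, 7'. After: A=0 B=4 C=-9 D=-3 ZF=0 PC=12
Step 13: PC=12 exec 'MOV B, -3'. After: A=0 B=-3 C=-9 D=-3 ZF=0 PC=13
Step 14: PC=13 exec 'HALT'. After: A=0 B=-3 C=-9 D=-3 ZF=0 PC=13 HALTED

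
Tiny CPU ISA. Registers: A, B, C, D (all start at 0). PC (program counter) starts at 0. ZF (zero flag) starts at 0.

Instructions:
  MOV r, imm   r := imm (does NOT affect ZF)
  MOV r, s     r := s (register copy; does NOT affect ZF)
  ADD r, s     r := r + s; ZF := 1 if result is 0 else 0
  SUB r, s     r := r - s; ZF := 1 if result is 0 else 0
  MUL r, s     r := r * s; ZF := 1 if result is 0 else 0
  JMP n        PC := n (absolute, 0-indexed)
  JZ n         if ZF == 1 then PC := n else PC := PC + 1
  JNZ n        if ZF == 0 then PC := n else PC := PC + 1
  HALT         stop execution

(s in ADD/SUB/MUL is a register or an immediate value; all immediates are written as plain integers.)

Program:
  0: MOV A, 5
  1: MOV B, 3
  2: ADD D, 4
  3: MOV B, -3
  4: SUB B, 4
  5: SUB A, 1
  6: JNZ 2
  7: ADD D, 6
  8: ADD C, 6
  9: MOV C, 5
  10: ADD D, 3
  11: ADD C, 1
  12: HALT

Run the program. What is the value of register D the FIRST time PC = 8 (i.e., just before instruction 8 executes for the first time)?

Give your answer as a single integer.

Step 1: PC=0 exec 'MOV A, 5'. After: A=5 B=0 C=0 D=0 ZF=0 PC=1
Step 2: PC=1 exec 'MOV B, 3'. After: A=5 B=3 C=0 D=0 ZF=0 PC=2
Step 3: PC=2 exec 'ADD D, 4'. After: A=5 B=3 C=0 D=4 ZF=0 PC=3
Step 4: PC=3 exec 'MOV B, -3'. After: A=5 B=-3 C=0 D=4 ZF=0 PC=4
Step 5: PC=4 exec 'SUB B, 4'. After: A=5 B=-7 C=0 D=4 ZF=0 PC=5
Step 6: PC=5 exec 'SUB A, 1'. After: A=4 B=-7 C=0 D=4 ZF=0 PC=6
Step 7: PC=6 exec 'JNZ 2'. After: A=4 B=-7 C=0 D=4 ZF=0 PC=2
Step 8: PC=2 exec 'ADD D, 4'. After: A=4 B=-7 C=0 D=8 ZF=0 PC=3
Step 9: PC=3 exec 'MOV B, -3'. After: A=4 B=-3 C=0 D=8 ZF=0 PC=4
Step 10: PC=4 exec 'SUB B, 4'. After: A=4 B=-7 C=0 D=8 ZF=0 PC=5
Step 11: PC=5 exec 'SUB A, 1'. After: A=3 B=-7 C=0 D=8 ZF=0 PC=6
Step 12: PC=6 exec 'JNZ 2'. After: A=3 B=-7 C=0 D=8 ZF=0 PC=2
Step 13: PC=2 exec 'ADD D, 4'. After: A=3 B=-7 C=0 D=12 ZF=0 PC=3
Step 14: PC=3 exec 'MOV B, -3'. After: A=3 B=-3 C=0 D=12 ZF=0 PC=4
Step 15: PC=4 exec 'SUB B, 4'. After: A=3 B=-7 C=0 D=12 ZF=0 PC=5
Step 16: PC=5 exec 'SUB A, 1'. After: A=2 B=-7 C=0 D=12 ZF=0 PC=6
Step 17: PC=6 exec 'JNZ 2'. After: A=2 B=-7 C=0 D=12 ZF=0 PC=2
Step 18: PC=2 exec 'ADD D, 4'. After: A=2 B=-7 C=0 D=16 ZF=0 PC=3
Step 19: PC=3 exec 'MOV B, -3'. After: A=2 B=-3 C=0 D=16 ZF=0 PC=4
Step 20: PC=4 exec 'SUB B, 4'. After: A=2 B=-7 C=0 D=16 ZF=0 PC=5
Step 21: PC=5 exec 'SUB A, 1'. After: A=1 B=-7 C=0 D=16 ZF=0 PC=6
Step 22: PC=6 exec 'JNZ 2'. After: A=1 B=-7 C=0 D=16 ZF=0 PC=2
Step 23: PC=2 exec 'ADD D, 4'. After: A=1 B=-7 C=0 D=20 ZF=0 PC=3
Step 24: PC=3 exec 'MOV B, -3'. After: A=1 B=-3 C=0 D=20 ZF=0 PC=4
Step 25: PC=4 exec 'SUB B, 4'. After: A=1 B=-7 C=0 D=20 ZF=0 PC=5
Step 26: PC=5 exec 'SUB A, 1'. After: A=0 B=-7 C=0 D=20 ZF=1 PC=6
Step 27: PC=6 exec 'JNZ 2'. After: A=0 B=-7 C=0 D=20 ZF=1 PC=7
Step 28: PC=7 exec 'ADD D, 6'. After: A=0 B=-7 C=0 D=26 ZF=0 PC=8
First time PC=8: D=26

26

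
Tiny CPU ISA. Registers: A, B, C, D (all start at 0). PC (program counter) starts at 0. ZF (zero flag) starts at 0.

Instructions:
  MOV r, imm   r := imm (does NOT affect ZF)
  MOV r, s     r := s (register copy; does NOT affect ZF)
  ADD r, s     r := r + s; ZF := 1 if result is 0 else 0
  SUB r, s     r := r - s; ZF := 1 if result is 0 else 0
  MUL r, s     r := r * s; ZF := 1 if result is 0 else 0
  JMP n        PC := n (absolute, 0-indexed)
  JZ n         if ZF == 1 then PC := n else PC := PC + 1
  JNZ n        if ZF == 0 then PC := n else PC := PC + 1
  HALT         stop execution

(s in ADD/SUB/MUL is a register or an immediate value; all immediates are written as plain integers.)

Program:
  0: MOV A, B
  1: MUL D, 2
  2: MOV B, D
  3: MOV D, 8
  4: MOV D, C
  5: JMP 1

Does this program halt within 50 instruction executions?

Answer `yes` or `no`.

Step 1: PC=0 exec 'MOV A, B'. After: A=0 B=0 C=0 D=0 ZF=0 PC=1
Step 2: PC=1 exec 'MUL D, 2'. After: A=0 B=0 C=0 D=0 ZF=1 PC=2
Step 3: PC=2 exec 'MOV B, D'. After: A=0 B=0 C=0 D=0 ZF=1 PC=3
Step 4: PC=3 exec 'MOV D, 8'. After: A=0 B=0 C=0 D=8 ZF=1 PC=4
Step 5: PC=4 exec 'MOV D, C'. After: A=0 B=0 C=0 D=0 ZF=1 PC=5
Step 6: PC=5 exec 'JMP 1'. After: A=0 B=0 C=0 D=0 ZF=1 PC=1
Step 7: PC=1 exec 'MUL D, 2'. After: A=0 B=0 C=0 D=0 ZF=1 PC=2
State after step 7 equals state after step 2: the program is in a cycle of length 5 and will never halt.

Answer: no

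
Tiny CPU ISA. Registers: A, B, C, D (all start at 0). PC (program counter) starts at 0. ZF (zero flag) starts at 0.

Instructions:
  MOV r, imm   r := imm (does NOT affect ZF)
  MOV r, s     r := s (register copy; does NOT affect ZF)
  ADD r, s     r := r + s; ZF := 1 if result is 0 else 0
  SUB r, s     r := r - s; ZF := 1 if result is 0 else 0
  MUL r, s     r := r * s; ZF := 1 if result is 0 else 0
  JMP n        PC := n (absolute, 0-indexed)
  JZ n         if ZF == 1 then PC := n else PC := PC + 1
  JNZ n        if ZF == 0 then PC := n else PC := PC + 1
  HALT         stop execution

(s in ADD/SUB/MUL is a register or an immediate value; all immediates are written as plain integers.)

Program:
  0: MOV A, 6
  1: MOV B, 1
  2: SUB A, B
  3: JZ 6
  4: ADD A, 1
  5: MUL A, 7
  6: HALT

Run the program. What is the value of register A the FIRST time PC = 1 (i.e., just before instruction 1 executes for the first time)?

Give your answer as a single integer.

Step 1: PC=0 exec 'MOV A, 6'. After: A=6 B=0 C=0 D=0 ZF=0 PC=1
First time PC=1: A=6

6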